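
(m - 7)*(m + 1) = m^2 - 6*m - 7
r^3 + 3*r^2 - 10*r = r*(r - 2)*(r + 5)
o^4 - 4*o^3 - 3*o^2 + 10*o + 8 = (o - 4)*(o - 2)*(o + 1)^2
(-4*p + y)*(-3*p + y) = 12*p^2 - 7*p*y + y^2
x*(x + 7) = x^2 + 7*x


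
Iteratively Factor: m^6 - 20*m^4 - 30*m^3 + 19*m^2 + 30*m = (m + 3)*(m^5 - 3*m^4 - 11*m^3 + 3*m^2 + 10*m) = m*(m + 3)*(m^4 - 3*m^3 - 11*m^2 + 3*m + 10) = m*(m - 5)*(m + 3)*(m^3 + 2*m^2 - m - 2) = m*(m - 5)*(m + 1)*(m + 3)*(m^2 + m - 2) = m*(m - 5)*(m + 1)*(m + 2)*(m + 3)*(m - 1)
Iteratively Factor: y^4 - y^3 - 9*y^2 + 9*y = (y)*(y^3 - y^2 - 9*y + 9) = y*(y - 1)*(y^2 - 9) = y*(y - 3)*(y - 1)*(y + 3)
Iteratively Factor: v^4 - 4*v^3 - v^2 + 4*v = (v - 4)*(v^3 - v) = (v - 4)*(v - 1)*(v^2 + v) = (v - 4)*(v - 1)*(v + 1)*(v)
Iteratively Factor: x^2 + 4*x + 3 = (x + 3)*(x + 1)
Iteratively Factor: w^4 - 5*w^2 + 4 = (w + 2)*(w^3 - 2*w^2 - w + 2) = (w - 2)*(w + 2)*(w^2 - 1) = (w - 2)*(w + 1)*(w + 2)*(w - 1)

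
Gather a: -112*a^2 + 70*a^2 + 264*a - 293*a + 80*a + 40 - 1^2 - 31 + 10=-42*a^2 + 51*a + 18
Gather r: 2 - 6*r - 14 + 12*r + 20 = 6*r + 8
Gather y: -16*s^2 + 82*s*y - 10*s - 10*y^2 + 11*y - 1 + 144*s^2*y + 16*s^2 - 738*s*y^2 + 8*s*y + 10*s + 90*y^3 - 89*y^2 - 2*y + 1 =90*y^3 + y^2*(-738*s - 99) + y*(144*s^2 + 90*s + 9)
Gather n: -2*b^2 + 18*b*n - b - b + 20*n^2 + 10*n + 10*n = -2*b^2 - 2*b + 20*n^2 + n*(18*b + 20)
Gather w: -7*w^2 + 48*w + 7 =-7*w^2 + 48*w + 7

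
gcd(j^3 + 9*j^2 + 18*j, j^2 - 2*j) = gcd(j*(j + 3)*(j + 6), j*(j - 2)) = j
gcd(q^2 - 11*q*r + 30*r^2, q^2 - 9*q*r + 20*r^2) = q - 5*r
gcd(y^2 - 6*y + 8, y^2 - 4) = y - 2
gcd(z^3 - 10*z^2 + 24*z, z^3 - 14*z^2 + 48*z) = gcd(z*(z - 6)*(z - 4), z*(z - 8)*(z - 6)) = z^2 - 6*z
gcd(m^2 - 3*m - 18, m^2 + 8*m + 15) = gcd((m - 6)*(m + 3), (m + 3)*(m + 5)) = m + 3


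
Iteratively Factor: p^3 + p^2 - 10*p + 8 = (p - 2)*(p^2 + 3*p - 4) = (p - 2)*(p + 4)*(p - 1)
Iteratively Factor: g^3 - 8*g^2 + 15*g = (g - 5)*(g^2 - 3*g) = (g - 5)*(g - 3)*(g)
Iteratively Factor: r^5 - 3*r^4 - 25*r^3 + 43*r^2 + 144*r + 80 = (r + 1)*(r^4 - 4*r^3 - 21*r^2 + 64*r + 80) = (r - 4)*(r + 1)*(r^3 - 21*r - 20) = (r - 4)*(r + 1)^2*(r^2 - r - 20) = (r - 5)*(r - 4)*(r + 1)^2*(r + 4)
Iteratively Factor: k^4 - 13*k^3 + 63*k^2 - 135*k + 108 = (k - 3)*(k^3 - 10*k^2 + 33*k - 36) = (k - 4)*(k - 3)*(k^2 - 6*k + 9) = (k - 4)*(k - 3)^2*(k - 3)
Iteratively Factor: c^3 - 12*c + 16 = (c + 4)*(c^2 - 4*c + 4) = (c - 2)*(c + 4)*(c - 2)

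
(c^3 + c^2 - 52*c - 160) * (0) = 0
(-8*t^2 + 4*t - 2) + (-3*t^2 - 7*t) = -11*t^2 - 3*t - 2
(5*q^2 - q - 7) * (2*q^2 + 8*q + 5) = 10*q^4 + 38*q^3 + 3*q^2 - 61*q - 35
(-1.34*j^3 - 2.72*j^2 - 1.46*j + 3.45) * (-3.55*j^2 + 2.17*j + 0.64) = 4.757*j^5 + 6.7482*j^4 - 1.577*j^3 - 17.1565*j^2 + 6.5521*j + 2.208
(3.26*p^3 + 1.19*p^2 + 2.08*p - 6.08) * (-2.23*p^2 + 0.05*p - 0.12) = -7.2698*p^5 - 2.4907*p^4 - 4.9701*p^3 + 13.5196*p^2 - 0.5536*p + 0.7296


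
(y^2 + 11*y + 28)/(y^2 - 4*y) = (y^2 + 11*y + 28)/(y*(y - 4))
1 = 1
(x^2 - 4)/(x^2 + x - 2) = (x - 2)/(x - 1)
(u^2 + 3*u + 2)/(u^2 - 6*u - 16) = (u + 1)/(u - 8)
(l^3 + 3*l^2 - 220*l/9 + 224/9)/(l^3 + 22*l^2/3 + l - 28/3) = (9*l^2 - 36*l + 32)/(3*(3*l^2 + l - 4))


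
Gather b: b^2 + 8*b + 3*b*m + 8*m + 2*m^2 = b^2 + b*(3*m + 8) + 2*m^2 + 8*m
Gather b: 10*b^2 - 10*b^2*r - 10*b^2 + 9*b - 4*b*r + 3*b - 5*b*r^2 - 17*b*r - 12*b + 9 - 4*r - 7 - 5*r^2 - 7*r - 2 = -10*b^2*r + b*(-5*r^2 - 21*r) - 5*r^2 - 11*r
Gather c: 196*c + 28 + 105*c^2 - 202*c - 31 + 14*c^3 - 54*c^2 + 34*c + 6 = 14*c^3 + 51*c^2 + 28*c + 3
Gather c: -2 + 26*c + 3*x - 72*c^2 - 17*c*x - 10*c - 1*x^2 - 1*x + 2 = -72*c^2 + c*(16 - 17*x) - x^2 + 2*x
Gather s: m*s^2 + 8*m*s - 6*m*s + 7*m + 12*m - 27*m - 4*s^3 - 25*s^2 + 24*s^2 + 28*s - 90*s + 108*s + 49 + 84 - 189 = -8*m - 4*s^3 + s^2*(m - 1) + s*(2*m + 46) - 56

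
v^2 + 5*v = v*(v + 5)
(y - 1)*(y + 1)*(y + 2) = y^3 + 2*y^2 - y - 2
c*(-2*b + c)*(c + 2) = -2*b*c^2 - 4*b*c + c^3 + 2*c^2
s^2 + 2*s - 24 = (s - 4)*(s + 6)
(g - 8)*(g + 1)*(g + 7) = g^3 - 57*g - 56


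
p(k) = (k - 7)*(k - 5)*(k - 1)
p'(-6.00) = 311.00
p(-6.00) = -1001.00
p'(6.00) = -1.00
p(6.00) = -5.00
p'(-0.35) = 56.47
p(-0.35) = -53.09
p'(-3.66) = 182.35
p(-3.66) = -430.19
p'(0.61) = 32.26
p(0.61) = -10.94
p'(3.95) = -8.89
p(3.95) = 9.45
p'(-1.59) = 95.92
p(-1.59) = -146.61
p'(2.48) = 0.97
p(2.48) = 16.86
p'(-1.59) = 95.92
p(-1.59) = -146.61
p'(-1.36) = 87.91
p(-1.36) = -125.48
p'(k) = (k - 7)*(k - 5) + (k - 7)*(k - 1) + (k - 5)*(k - 1)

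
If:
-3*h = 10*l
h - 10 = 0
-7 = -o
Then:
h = 10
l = -3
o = 7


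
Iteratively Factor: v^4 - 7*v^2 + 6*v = (v)*(v^3 - 7*v + 6) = v*(v + 3)*(v^2 - 3*v + 2) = v*(v - 1)*(v + 3)*(v - 2)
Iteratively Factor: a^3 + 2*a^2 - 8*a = (a)*(a^2 + 2*a - 8) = a*(a + 4)*(a - 2)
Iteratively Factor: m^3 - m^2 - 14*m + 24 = (m - 3)*(m^2 + 2*m - 8) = (m - 3)*(m + 4)*(m - 2)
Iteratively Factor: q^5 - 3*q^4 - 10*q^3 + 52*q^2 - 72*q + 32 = (q + 4)*(q^4 - 7*q^3 + 18*q^2 - 20*q + 8) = (q - 2)*(q + 4)*(q^3 - 5*q^2 + 8*q - 4) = (q - 2)^2*(q + 4)*(q^2 - 3*q + 2) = (q - 2)^3*(q + 4)*(q - 1)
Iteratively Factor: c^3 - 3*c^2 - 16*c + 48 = (c - 3)*(c^2 - 16) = (c - 3)*(c + 4)*(c - 4)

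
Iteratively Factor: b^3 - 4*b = (b)*(b^2 - 4) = b*(b - 2)*(b + 2)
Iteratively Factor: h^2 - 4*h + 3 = (h - 1)*(h - 3)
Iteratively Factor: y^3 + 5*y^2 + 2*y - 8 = (y - 1)*(y^2 + 6*y + 8) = (y - 1)*(y + 2)*(y + 4)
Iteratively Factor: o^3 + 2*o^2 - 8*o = (o + 4)*(o^2 - 2*o) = o*(o + 4)*(o - 2)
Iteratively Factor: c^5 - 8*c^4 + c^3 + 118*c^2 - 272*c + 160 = (c - 4)*(c^4 - 4*c^3 - 15*c^2 + 58*c - 40) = (c - 4)*(c - 2)*(c^3 - 2*c^2 - 19*c + 20) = (c - 4)*(c - 2)*(c - 1)*(c^2 - c - 20) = (c - 4)*(c - 2)*(c - 1)*(c + 4)*(c - 5)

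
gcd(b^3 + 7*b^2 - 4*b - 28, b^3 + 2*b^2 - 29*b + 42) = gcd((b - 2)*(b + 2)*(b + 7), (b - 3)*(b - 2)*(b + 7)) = b^2 + 5*b - 14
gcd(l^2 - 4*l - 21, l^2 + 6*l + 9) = l + 3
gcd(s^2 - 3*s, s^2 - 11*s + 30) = 1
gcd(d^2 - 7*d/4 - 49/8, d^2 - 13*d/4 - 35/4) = d + 7/4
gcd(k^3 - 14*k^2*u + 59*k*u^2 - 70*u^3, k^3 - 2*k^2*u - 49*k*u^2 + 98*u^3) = k^2 - 9*k*u + 14*u^2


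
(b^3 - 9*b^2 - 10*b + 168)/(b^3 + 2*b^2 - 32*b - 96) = (b - 7)/(b + 4)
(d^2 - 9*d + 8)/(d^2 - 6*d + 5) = (d - 8)/(d - 5)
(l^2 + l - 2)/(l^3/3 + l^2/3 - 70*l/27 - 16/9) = 27*(l^2 + l - 2)/(9*l^3 + 9*l^2 - 70*l - 48)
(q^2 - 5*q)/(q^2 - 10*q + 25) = q/(q - 5)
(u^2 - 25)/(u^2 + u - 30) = (u + 5)/(u + 6)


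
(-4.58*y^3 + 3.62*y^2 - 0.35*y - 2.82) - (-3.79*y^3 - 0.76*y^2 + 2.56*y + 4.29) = -0.79*y^3 + 4.38*y^2 - 2.91*y - 7.11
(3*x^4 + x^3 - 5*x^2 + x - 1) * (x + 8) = 3*x^5 + 25*x^4 + 3*x^3 - 39*x^2 + 7*x - 8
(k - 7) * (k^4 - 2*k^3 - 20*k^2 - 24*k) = k^5 - 9*k^4 - 6*k^3 + 116*k^2 + 168*k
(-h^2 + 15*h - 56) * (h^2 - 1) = -h^4 + 15*h^3 - 55*h^2 - 15*h + 56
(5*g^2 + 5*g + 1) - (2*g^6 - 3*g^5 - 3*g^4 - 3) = -2*g^6 + 3*g^5 + 3*g^4 + 5*g^2 + 5*g + 4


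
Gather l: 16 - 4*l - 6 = 10 - 4*l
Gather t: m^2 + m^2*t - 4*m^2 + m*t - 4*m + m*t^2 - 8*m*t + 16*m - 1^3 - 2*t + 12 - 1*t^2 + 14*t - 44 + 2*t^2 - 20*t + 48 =-3*m^2 + 12*m + t^2*(m + 1) + t*(m^2 - 7*m - 8) + 15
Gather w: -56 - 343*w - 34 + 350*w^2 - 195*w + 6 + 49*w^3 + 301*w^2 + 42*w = 49*w^3 + 651*w^2 - 496*w - 84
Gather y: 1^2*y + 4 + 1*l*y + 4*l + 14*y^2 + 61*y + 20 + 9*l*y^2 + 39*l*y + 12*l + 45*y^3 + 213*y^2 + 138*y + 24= 16*l + 45*y^3 + y^2*(9*l + 227) + y*(40*l + 200) + 48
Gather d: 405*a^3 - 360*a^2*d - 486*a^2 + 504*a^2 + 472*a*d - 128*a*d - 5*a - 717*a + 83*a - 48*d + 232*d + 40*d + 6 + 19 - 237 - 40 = 405*a^3 + 18*a^2 - 639*a + d*(-360*a^2 + 344*a + 224) - 252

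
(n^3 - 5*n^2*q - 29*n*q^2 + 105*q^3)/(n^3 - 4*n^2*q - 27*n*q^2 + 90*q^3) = (-n + 7*q)/(-n + 6*q)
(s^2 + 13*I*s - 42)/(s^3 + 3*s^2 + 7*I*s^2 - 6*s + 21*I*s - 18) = (s + 7*I)/(s^2 + s*(3 + I) + 3*I)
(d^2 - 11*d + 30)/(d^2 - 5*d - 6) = (d - 5)/(d + 1)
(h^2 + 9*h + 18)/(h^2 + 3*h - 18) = (h + 3)/(h - 3)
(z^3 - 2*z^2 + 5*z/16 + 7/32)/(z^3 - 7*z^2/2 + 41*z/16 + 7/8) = (z - 1/2)/(z - 2)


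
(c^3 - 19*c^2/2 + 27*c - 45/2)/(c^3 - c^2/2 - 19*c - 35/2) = (2*c^2 - 9*c + 9)/(2*c^2 + 9*c + 7)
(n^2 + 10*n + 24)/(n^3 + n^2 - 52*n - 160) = (n + 6)/(n^2 - 3*n - 40)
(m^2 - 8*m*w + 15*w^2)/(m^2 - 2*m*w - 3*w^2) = (m - 5*w)/(m + w)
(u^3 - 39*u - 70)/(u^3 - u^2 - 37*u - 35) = (u + 2)/(u + 1)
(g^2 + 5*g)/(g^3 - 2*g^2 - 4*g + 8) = g*(g + 5)/(g^3 - 2*g^2 - 4*g + 8)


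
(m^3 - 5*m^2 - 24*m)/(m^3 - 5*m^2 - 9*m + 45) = m*(m - 8)/(m^2 - 8*m + 15)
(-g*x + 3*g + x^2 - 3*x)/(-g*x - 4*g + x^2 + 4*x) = (x - 3)/(x + 4)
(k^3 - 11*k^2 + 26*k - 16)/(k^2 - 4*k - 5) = (-k^3 + 11*k^2 - 26*k + 16)/(-k^2 + 4*k + 5)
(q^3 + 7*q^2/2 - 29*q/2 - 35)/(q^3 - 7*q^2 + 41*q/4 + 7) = 2*(q^2 + 7*q + 10)/(2*q^2 - 7*q - 4)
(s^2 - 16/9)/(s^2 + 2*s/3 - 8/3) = (s + 4/3)/(s + 2)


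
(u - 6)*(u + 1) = u^2 - 5*u - 6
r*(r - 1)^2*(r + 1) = r^4 - r^3 - r^2 + r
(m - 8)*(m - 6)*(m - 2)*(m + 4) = m^4 - 12*m^3 + 12*m^2 + 208*m - 384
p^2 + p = p*(p + 1)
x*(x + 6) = x^2 + 6*x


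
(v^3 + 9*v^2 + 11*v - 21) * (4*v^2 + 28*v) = 4*v^5 + 64*v^4 + 296*v^3 + 224*v^2 - 588*v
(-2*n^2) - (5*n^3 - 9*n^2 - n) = -5*n^3 + 7*n^2 + n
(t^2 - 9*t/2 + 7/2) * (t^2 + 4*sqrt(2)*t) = t^4 - 9*t^3/2 + 4*sqrt(2)*t^3 - 18*sqrt(2)*t^2 + 7*t^2/2 + 14*sqrt(2)*t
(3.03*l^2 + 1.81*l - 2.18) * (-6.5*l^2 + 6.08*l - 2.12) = -19.695*l^4 + 6.6574*l^3 + 18.7512*l^2 - 17.0916*l + 4.6216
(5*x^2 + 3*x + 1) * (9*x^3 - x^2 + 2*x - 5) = 45*x^5 + 22*x^4 + 16*x^3 - 20*x^2 - 13*x - 5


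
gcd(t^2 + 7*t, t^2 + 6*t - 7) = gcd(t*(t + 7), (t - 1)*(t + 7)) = t + 7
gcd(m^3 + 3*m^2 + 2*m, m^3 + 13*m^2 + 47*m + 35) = m + 1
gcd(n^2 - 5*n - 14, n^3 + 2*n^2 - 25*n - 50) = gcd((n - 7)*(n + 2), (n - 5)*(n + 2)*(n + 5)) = n + 2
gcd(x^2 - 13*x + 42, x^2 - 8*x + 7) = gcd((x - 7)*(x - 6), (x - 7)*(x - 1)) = x - 7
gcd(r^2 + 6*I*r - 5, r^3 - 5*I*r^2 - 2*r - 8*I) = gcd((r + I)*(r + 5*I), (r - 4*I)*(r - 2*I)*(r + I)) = r + I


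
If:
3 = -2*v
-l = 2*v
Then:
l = 3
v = -3/2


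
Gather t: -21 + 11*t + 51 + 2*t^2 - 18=2*t^2 + 11*t + 12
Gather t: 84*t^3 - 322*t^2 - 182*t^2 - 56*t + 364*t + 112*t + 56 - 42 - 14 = 84*t^3 - 504*t^2 + 420*t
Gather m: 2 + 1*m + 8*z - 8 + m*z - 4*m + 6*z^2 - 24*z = m*(z - 3) + 6*z^2 - 16*z - 6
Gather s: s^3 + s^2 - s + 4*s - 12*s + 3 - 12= s^3 + s^2 - 9*s - 9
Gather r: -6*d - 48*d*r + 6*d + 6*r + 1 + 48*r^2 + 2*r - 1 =48*r^2 + r*(8 - 48*d)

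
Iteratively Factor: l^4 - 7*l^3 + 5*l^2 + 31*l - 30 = (l - 1)*(l^3 - 6*l^2 - l + 30) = (l - 1)*(l + 2)*(l^2 - 8*l + 15) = (l - 5)*(l - 1)*(l + 2)*(l - 3)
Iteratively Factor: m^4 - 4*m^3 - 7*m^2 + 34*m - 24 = (m - 2)*(m^3 - 2*m^2 - 11*m + 12) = (m - 2)*(m - 1)*(m^2 - m - 12) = (m - 2)*(m - 1)*(m + 3)*(m - 4)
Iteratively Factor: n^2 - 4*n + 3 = (n - 3)*(n - 1)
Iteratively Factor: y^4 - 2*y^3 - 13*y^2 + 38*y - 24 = (y + 4)*(y^3 - 6*y^2 + 11*y - 6) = (y - 2)*(y + 4)*(y^2 - 4*y + 3) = (y - 3)*(y - 2)*(y + 4)*(y - 1)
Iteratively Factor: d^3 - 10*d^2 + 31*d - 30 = (d - 3)*(d^2 - 7*d + 10) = (d - 3)*(d - 2)*(d - 5)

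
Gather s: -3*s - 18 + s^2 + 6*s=s^2 + 3*s - 18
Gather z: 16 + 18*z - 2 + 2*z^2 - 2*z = 2*z^2 + 16*z + 14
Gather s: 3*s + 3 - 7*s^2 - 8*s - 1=-7*s^2 - 5*s + 2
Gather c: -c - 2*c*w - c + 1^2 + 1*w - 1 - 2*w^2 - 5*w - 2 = c*(-2*w - 2) - 2*w^2 - 4*w - 2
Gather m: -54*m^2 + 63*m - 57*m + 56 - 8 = -54*m^2 + 6*m + 48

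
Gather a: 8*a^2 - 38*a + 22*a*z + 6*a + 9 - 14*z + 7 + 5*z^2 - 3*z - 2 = 8*a^2 + a*(22*z - 32) + 5*z^2 - 17*z + 14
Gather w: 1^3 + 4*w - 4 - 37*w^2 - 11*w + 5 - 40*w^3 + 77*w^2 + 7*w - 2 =-40*w^3 + 40*w^2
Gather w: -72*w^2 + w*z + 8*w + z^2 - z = -72*w^2 + w*(z + 8) + z^2 - z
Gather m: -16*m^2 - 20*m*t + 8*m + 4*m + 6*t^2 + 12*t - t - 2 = -16*m^2 + m*(12 - 20*t) + 6*t^2 + 11*t - 2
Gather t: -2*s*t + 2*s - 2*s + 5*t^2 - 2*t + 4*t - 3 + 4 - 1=5*t^2 + t*(2 - 2*s)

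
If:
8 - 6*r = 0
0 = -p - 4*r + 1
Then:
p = -13/3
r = 4/3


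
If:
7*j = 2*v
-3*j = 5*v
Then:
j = 0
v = 0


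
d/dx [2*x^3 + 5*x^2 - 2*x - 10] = 6*x^2 + 10*x - 2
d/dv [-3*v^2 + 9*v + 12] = 9 - 6*v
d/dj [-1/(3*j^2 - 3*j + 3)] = (2*j - 1)/(3*(j^2 - j + 1)^2)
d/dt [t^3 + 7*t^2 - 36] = t*(3*t + 14)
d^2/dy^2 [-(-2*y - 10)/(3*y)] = 20/(3*y^3)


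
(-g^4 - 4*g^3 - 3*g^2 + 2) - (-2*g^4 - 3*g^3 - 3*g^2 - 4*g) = g^4 - g^3 + 4*g + 2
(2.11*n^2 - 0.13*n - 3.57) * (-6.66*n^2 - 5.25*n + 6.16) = -14.0526*n^4 - 10.2117*n^3 + 37.4563*n^2 + 17.9417*n - 21.9912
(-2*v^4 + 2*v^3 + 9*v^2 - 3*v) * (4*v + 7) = -8*v^5 - 6*v^4 + 50*v^3 + 51*v^2 - 21*v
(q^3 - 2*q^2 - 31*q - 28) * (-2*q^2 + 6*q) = -2*q^5 + 10*q^4 + 50*q^3 - 130*q^2 - 168*q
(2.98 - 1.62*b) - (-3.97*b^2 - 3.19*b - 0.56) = 3.97*b^2 + 1.57*b + 3.54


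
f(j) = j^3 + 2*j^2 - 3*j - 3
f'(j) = 3*j^2 + 4*j - 3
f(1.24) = -1.74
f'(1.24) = 6.57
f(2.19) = 10.53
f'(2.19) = 20.15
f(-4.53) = -41.33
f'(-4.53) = 40.44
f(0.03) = -3.09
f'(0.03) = -2.88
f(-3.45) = -9.91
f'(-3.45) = 18.91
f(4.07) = 85.34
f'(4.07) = 62.97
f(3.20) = 40.65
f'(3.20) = 40.52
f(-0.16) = -2.47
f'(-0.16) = -3.56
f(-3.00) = -3.00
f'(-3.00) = 12.00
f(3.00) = 33.00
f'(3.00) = 36.00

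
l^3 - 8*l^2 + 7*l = l*(l - 7)*(l - 1)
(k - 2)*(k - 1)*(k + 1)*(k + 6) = k^4 + 4*k^3 - 13*k^2 - 4*k + 12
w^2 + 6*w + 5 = (w + 1)*(w + 5)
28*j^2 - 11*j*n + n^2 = (-7*j + n)*(-4*j + n)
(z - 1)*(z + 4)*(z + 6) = z^3 + 9*z^2 + 14*z - 24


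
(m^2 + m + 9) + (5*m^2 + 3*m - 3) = 6*m^2 + 4*m + 6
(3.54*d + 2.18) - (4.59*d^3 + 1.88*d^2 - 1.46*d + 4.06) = -4.59*d^3 - 1.88*d^2 + 5.0*d - 1.88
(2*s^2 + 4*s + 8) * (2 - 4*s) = -8*s^3 - 12*s^2 - 24*s + 16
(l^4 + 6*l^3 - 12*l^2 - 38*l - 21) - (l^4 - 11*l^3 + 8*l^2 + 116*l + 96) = 17*l^3 - 20*l^2 - 154*l - 117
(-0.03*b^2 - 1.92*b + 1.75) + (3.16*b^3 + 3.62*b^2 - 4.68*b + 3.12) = 3.16*b^3 + 3.59*b^2 - 6.6*b + 4.87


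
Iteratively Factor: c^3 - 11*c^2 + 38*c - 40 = (c - 5)*(c^2 - 6*c + 8) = (c - 5)*(c - 4)*(c - 2)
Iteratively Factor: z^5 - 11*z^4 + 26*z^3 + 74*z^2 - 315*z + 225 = (z - 5)*(z^4 - 6*z^3 - 4*z^2 + 54*z - 45) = (z - 5)*(z + 3)*(z^3 - 9*z^2 + 23*z - 15) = (z - 5)^2*(z + 3)*(z^2 - 4*z + 3) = (z - 5)^2*(z - 1)*(z + 3)*(z - 3)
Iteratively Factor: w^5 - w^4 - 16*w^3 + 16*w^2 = (w - 1)*(w^4 - 16*w^2) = (w - 4)*(w - 1)*(w^3 + 4*w^2) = (w - 4)*(w - 1)*(w + 4)*(w^2) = w*(w - 4)*(w - 1)*(w + 4)*(w)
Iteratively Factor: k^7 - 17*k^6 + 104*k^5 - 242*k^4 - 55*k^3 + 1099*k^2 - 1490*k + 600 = (k - 3)*(k^6 - 14*k^5 + 62*k^4 - 56*k^3 - 223*k^2 + 430*k - 200) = (k - 5)*(k - 3)*(k^5 - 9*k^4 + 17*k^3 + 29*k^2 - 78*k + 40) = (k - 5)^2*(k - 3)*(k^4 - 4*k^3 - 3*k^2 + 14*k - 8) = (k - 5)^2*(k - 3)*(k - 1)*(k^3 - 3*k^2 - 6*k + 8) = (k - 5)^2*(k - 3)*(k - 1)^2*(k^2 - 2*k - 8) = (k - 5)^2*(k - 4)*(k - 3)*(k - 1)^2*(k + 2)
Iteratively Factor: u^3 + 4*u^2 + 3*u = (u + 1)*(u^2 + 3*u) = (u + 1)*(u + 3)*(u)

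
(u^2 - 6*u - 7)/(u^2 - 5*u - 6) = (u - 7)/(u - 6)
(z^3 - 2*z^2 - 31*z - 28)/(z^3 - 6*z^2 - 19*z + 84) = (z + 1)/(z - 3)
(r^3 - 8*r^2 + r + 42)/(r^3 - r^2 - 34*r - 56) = (r - 3)/(r + 4)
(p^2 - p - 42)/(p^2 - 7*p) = (p + 6)/p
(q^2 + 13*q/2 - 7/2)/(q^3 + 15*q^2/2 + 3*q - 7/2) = 1/(q + 1)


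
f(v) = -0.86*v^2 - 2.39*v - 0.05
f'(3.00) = -7.55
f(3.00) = -14.96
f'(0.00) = -2.39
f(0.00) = -0.05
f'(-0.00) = -2.39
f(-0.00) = -0.05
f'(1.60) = -5.14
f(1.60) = -6.08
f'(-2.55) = 2.00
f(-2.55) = 0.45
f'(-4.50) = 5.35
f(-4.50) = -6.71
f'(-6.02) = 7.96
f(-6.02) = -16.83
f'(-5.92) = 7.79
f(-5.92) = -16.04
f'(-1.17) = -0.38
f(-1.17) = 1.57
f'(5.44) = -11.75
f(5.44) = -38.50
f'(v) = -1.72*v - 2.39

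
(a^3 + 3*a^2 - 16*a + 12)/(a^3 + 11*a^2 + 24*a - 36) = (a - 2)/(a + 6)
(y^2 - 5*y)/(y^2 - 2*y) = (y - 5)/(y - 2)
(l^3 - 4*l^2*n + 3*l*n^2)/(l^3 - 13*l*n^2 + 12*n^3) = l/(l + 4*n)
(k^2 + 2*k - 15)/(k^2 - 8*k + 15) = (k + 5)/(k - 5)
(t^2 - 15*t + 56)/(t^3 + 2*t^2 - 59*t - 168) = (t - 7)/(t^2 + 10*t + 21)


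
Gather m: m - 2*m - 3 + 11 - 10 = -m - 2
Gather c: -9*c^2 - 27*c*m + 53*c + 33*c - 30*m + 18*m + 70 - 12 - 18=-9*c^2 + c*(86 - 27*m) - 12*m + 40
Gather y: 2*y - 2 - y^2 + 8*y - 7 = -y^2 + 10*y - 9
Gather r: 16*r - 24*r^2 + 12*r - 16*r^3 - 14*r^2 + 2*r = -16*r^3 - 38*r^2 + 30*r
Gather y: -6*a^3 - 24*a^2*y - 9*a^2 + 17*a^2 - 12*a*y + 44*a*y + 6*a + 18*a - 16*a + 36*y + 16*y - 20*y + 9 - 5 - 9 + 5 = -6*a^3 + 8*a^2 + 8*a + y*(-24*a^2 + 32*a + 32)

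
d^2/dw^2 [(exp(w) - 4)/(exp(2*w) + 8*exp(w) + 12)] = (exp(4*w) - 24*exp(3*w) - 168*exp(2*w) - 160*exp(w) + 528)*exp(w)/(exp(6*w) + 24*exp(5*w) + 228*exp(4*w) + 1088*exp(3*w) + 2736*exp(2*w) + 3456*exp(w) + 1728)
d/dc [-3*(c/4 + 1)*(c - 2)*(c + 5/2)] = -9*c^2/4 - 27*c/4 + 9/4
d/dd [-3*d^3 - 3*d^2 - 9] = 3*d*(-3*d - 2)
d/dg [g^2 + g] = 2*g + 1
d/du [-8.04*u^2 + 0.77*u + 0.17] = 0.77 - 16.08*u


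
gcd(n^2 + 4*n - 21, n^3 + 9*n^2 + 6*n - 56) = n + 7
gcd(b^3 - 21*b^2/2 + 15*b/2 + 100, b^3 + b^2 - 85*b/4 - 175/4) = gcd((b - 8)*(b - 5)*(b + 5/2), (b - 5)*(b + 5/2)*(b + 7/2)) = b^2 - 5*b/2 - 25/2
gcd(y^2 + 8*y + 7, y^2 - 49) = y + 7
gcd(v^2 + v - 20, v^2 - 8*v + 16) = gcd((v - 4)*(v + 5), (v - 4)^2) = v - 4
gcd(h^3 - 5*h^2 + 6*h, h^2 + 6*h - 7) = 1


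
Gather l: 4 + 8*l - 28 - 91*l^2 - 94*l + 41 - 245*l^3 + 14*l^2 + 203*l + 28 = -245*l^3 - 77*l^2 + 117*l + 45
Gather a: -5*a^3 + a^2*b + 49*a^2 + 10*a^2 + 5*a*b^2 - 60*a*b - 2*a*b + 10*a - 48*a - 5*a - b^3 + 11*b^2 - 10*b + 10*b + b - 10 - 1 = -5*a^3 + a^2*(b + 59) + a*(5*b^2 - 62*b - 43) - b^3 + 11*b^2 + b - 11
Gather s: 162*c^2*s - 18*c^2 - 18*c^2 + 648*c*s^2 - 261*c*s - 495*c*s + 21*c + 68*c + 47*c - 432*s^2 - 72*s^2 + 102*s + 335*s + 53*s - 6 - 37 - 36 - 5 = -36*c^2 + 136*c + s^2*(648*c - 504) + s*(162*c^2 - 756*c + 490) - 84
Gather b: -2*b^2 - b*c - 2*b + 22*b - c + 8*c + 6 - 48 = -2*b^2 + b*(20 - c) + 7*c - 42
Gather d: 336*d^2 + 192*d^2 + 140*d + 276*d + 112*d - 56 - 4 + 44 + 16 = 528*d^2 + 528*d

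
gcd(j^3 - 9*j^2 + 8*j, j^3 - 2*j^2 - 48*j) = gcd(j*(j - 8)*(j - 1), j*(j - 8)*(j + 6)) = j^2 - 8*j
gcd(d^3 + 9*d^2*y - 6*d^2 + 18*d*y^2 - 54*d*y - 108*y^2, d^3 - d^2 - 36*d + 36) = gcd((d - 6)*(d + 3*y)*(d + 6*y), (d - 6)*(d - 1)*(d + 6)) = d - 6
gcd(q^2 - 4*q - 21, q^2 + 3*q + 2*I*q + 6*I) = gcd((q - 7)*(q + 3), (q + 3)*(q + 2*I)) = q + 3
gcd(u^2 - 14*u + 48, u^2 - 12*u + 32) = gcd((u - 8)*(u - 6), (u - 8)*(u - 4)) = u - 8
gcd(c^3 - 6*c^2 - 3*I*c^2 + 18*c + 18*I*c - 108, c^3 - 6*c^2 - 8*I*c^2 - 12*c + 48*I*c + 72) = c^2 + c*(-6 - 6*I) + 36*I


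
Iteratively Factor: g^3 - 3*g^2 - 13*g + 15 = (g - 1)*(g^2 - 2*g - 15) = (g - 1)*(g + 3)*(g - 5)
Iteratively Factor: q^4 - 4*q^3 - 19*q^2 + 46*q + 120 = (q - 4)*(q^3 - 19*q - 30) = (q - 4)*(q + 3)*(q^2 - 3*q - 10) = (q - 4)*(q + 2)*(q + 3)*(q - 5)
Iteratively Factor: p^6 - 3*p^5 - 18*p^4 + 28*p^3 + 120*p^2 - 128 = (p + 2)*(p^5 - 5*p^4 - 8*p^3 + 44*p^2 + 32*p - 64) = (p - 4)*(p + 2)*(p^4 - p^3 - 12*p^2 - 4*p + 16) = (p - 4)^2*(p + 2)*(p^3 + 3*p^2 - 4) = (p - 4)^2*(p - 1)*(p + 2)*(p^2 + 4*p + 4) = (p - 4)^2*(p - 1)*(p + 2)^2*(p + 2)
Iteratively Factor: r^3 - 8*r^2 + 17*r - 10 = (r - 1)*(r^2 - 7*r + 10) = (r - 5)*(r - 1)*(r - 2)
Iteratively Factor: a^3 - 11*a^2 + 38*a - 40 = (a - 5)*(a^2 - 6*a + 8) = (a - 5)*(a - 4)*(a - 2)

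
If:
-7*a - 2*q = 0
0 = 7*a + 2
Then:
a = -2/7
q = 1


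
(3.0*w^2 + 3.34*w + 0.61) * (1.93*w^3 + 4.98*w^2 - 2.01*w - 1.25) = 5.79*w^5 + 21.3862*w^4 + 11.7805*w^3 - 7.4256*w^2 - 5.4011*w - 0.7625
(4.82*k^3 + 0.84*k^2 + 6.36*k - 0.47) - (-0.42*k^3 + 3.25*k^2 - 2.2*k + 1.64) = 5.24*k^3 - 2.41*k^2 + 8.56*k - 2.11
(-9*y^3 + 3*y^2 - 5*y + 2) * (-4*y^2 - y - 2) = 36*y^5 - 3*y^4 + 35*y^3 - 9*y^2 + 8*y - 4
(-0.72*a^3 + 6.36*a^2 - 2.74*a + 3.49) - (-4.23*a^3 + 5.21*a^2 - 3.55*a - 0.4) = 3.51*a^3 + 1.15*a^2 + 0.81*a + 3.89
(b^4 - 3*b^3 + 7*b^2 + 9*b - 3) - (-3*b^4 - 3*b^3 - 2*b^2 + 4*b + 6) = 4*b^4 + 9*b^2 + 5*b - 9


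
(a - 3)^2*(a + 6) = a^3 - 27*a + 54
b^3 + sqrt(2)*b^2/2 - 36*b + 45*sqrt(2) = (b - 3*sqrt(2))*(b - 3*sqrt(2)/2)*(b + 5*sqrt(2))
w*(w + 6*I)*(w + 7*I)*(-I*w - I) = -I*w^4 + 13*w^3 - I*w^3 + 13*w^2 + 42*I*w^2 + 42*I*w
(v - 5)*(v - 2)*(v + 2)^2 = v^4 - 3*v^3 - 14*v^2 + 12*v + 40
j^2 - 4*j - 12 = (j - 6)*(j + 2)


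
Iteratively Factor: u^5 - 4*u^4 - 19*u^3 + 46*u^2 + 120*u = (u - 4)*(u^4 - 19*u^2 - 30*u) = (u - 4)*(u + 3)*(u^3 - 3*u^2 - 10*u) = (u - 4)*(u + 2)*(u + 3)*(u^2 - 5*u) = u*(u - 4)*(u + 2)*(u + 3)*(u - 5)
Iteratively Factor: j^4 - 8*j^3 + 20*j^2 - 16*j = (j - 4)*(j^3 - 4*j^2 + 4*j) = j*(j - 4)*(j^2 - 4*j + 4) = j*(j - 4)*(j - 2)*(j - 2)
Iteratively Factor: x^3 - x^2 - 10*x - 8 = (x + 1)*(x^2 - 2*x - 8) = (x - 4)*(x + 1)*(x + 2)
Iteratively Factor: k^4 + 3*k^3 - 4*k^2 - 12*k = (k)*(k^3 + 3*k^2 - 4*k - 12) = k*(k + 2)*(k^2 + k - 6) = k*(k + 2)*(k + 3)*(k - 2)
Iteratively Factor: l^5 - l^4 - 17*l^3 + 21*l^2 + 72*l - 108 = (l - 2)*(l^4 + l^3 - 15*l^2 - 9*l + 54) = (l - 2)*(l + 3)*(l^3 - 2*l^2 - 9*l + 18) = (l - 2)*(l + 3)^2*(l^2 - 5*l + 6) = (l - 3)*(l - 2)*(l + 3)^2*(l - 2)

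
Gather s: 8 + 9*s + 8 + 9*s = 18*s + 16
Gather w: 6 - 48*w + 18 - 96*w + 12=36 - 144*w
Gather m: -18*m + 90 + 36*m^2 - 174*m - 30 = 36*m^2 - 192*m + 60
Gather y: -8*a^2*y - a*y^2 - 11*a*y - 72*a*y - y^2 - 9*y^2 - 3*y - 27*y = y^2*(-a - 10) + y*(-8*a^2 - 83*a - 30)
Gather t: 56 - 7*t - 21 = 35 - 7*t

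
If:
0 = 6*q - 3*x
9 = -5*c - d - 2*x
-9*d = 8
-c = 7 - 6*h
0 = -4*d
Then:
No Solution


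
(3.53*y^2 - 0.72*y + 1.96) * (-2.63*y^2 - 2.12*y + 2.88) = -9.2839*y^4 - 5.59*y^3 + 6.538*y^2 - 6.2288*y + 5.6448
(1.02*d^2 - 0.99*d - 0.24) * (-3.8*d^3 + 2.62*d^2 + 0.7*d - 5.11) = -3.876*d^5 + 6.4344*d^4 - 0.9678*d^3 - 6.534*d^2 + 4.8909*d + 1.2264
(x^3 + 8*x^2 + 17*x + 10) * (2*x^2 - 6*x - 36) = 2*x^5 + 10*x^4 - 50*x^3 - 370*x^2 - 672*x - 360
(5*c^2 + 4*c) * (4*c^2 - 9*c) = 20*c^4 - 29*c^3 - 36*c^2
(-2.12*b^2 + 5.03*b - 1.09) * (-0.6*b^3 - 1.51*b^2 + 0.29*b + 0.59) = 1.272*b^5 + 0.1832*b^4 - 7.5561*b^3 + 1.8538*b^2 + 2.6516*b - 0.6431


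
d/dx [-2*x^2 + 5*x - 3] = 5 - 4*x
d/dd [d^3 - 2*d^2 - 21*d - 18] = 3*d^2 - 4*d - 21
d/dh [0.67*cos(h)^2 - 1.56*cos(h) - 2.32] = (1.56 - 1.34*cos(h))*sin(h)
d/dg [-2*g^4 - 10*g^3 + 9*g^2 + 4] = 2*g*(-4*g^2 - 15*g + 9)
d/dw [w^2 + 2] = 2*w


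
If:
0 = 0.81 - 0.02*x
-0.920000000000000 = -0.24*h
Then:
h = 3.83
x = 40.50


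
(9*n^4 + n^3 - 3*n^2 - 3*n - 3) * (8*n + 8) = 72*n^5 + 80*n^4 - 16*n^3 - 48*n^2 - 48*n - 24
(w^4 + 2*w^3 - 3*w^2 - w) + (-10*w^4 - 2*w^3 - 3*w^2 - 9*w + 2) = -9*w^4 - 6*w^2 - 10*w + 2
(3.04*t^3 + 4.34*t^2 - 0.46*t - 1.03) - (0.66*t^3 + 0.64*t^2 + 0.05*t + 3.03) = 2.38*t^3 + 3.7*t^2 - 0.51*t - 4.06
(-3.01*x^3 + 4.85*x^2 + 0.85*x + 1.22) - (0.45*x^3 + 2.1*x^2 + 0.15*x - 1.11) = -3.46*x^3 + 2.75*x^2 + 0.7*x + 2.33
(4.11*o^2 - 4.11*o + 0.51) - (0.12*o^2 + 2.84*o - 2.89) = 3.99*o^2 - 6.95*o + 3.4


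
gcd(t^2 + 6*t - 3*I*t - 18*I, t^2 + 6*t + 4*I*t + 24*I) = t + 6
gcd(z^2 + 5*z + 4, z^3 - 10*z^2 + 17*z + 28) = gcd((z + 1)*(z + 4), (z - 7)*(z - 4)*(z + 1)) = z + 1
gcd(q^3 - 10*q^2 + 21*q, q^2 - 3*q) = q^2 - 3*q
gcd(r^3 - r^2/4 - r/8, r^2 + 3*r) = r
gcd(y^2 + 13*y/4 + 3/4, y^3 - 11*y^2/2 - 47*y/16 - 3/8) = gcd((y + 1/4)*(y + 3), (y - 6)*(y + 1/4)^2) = y + 1/4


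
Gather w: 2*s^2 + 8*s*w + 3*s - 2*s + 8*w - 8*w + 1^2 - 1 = 2*s^2 + 8*s*w + s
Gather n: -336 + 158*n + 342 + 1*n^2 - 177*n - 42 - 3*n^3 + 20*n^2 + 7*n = -3*n^3 + 21*n^2 - 12*n - 36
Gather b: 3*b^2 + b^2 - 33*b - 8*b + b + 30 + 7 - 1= 4*b^2 - 40*b + 36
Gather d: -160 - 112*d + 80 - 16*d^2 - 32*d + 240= -16*d^2 - 144*d + 160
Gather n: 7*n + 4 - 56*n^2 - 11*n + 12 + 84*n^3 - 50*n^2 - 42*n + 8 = 84*n^3 - 106*n^2 - 46*n + 24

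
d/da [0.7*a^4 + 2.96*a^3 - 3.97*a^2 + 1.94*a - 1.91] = 2.8*a^3 + 8.88*a^2 - 7.94*a + 1.94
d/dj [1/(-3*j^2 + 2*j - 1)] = 2*(3*j - 1)/(3*j^2 - 2*j + 1)^2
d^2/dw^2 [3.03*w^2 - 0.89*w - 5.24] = 6.06000000000000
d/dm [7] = 0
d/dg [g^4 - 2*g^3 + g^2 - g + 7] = 4*g^3 - 6*g^2 + 2*g - 1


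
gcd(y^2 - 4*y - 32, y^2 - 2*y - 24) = y + 4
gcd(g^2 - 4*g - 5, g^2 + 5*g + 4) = g + 1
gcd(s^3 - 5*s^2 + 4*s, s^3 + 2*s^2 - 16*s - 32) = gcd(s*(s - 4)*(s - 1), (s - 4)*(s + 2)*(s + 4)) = s - 4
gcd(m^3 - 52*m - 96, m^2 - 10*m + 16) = m - 8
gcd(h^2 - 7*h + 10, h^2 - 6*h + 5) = h - 5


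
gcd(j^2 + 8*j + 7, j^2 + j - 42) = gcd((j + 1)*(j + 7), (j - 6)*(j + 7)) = j + 7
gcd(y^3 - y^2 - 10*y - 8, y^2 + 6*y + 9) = 1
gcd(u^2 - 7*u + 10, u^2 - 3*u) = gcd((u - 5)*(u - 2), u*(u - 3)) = 1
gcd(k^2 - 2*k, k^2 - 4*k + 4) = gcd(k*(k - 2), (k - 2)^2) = k - 2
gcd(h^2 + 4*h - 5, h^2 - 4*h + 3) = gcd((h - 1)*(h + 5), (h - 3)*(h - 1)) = h - 1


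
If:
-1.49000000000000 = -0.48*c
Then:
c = 3.10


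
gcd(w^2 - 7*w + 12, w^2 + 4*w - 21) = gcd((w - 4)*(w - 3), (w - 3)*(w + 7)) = w - 3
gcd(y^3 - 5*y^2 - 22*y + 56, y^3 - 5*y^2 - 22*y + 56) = y^3 - 5*y^2 - 22*y + 56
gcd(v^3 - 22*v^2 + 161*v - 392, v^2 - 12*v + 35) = v - 7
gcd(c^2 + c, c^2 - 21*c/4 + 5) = 1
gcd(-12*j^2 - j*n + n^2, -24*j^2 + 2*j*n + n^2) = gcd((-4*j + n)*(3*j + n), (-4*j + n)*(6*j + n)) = 4*j - n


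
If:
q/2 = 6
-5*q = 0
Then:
No Solution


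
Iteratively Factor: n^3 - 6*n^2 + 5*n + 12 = (n - 4)*(n^2 - 2*n - 3) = (n - 4)*(n - 3)*(n + 1)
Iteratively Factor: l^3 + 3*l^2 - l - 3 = (l + 3)*(l^2 - 1) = (l - 1)*(l + 3)*(l + 1)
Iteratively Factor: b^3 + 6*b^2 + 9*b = (b + 3)*(b^2 + 3*b) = (b + 3)^2*(b)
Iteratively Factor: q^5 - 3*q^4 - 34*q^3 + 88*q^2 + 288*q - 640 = (q - 4)*(q^4 + q^3 - 30*q^2 - 32*q + 160) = (q - 4)*(q + 4)*(q^3 - 3*q^2 - 18*q + 40) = (q - 5)*(q - 4)*(q + 4)*(q^2 + 2*q - 8) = (q - 5)*(q - 4)*(q + 4)^2*(q - 2)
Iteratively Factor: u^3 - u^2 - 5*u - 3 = (u + 1)*(u^2 - 2*u - 3) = (u - 3)*(u + 1)*(u + 1)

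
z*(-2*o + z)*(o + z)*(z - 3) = -2*o^2*z^2 + 6*o^2*z - o*z^3 + 3*o*z^2 + z^4 - 3*z^3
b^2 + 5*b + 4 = (b + 1)*(b + 4)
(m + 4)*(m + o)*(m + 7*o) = m^3 + 8*m^2*o + 4*m^2 + 7*m*o^2 + 32*m*o + 28*o^2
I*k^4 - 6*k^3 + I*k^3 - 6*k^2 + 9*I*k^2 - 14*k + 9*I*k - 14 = (k - 2*I)*(k + I)*(k + 7*I)*(I*k + I)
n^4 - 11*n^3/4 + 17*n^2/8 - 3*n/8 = n*(n - 3/2)*(n - 1)*(n - 1/4)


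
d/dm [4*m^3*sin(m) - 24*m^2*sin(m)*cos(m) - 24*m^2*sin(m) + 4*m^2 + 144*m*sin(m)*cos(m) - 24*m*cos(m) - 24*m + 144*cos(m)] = 4*m^3*cos(m) + 12*m^2*sin(m) - 24*m^2*cos(m) - 24*m^2*cos(2*m) - 24*m*sin(m) - 24*m*sin(2*m) + 144*m*cos(2*m) + 8*m - 144*sin(m) + 72*sin(2*m) - 24*cos(m) - 24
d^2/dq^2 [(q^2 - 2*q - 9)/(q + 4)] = 30/(q^3 + 12*q^2 + 48*q + 64)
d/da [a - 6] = 1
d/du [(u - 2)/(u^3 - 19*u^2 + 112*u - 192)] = (-2*u^2 + 9*u - 4)/(u^5 - 30*u^4 + 345*u^3 - 1880*u^2 + 4800*u - 4608)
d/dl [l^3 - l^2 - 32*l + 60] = 3*l^2 - 2*l - 32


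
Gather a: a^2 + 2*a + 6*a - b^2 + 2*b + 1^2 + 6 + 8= a^2 + 8*a - b^2 + 2*b + 15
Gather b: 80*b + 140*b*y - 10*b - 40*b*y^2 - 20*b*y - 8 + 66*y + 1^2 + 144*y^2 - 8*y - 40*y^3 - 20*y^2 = b*(-40*y^2 + 120*y + 70) - 40*y^3 + 124*y^2 + 58*y - 7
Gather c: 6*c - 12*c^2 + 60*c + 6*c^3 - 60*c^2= 6*c^3 - 72*c^2 + 66*c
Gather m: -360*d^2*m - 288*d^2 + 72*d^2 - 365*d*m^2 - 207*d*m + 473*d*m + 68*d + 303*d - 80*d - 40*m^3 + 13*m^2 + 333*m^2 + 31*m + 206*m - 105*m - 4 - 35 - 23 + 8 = -216*d^2 + 291*d - 40*m^3 + m^2*(346 - 365*d) + m*(-360*d^2 + 266*d + 132) - 54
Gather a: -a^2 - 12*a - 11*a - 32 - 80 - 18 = -a^2 - 23*a - 130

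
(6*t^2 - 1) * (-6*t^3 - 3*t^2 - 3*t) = -36*t^5 - 18*t^4 - 12*t^3 + 3*t^2 + 3*t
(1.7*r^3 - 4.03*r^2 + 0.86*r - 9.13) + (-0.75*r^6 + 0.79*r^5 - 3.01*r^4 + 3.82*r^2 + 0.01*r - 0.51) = -0.75*r^6 + 0.79*r^5 - 3.01*r^4 + 1.7*r^3 - 0.21*r^2 + 0.87*r - 9.64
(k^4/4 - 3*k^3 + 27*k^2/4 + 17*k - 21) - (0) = k^4/4 - 3*k^3 + 27*k^2/4 + 17*k - 21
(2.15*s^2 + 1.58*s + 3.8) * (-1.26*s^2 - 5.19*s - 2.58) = -2.709*s^4 - 13.1493*s^3 - 18.5352*s^2 - 23.7984*s - 9.804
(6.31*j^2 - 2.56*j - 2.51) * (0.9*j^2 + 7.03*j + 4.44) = 5.679*j^4 + 42.0553*j^3 + 7.7606*j^2 - 29.0117*j - 11.1444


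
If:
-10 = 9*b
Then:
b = -10/9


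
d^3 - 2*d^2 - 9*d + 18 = (d - 3)*(d - 2)*(d + 3)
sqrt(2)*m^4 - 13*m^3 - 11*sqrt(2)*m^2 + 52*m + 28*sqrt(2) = (m - 2)*(m + 2)*(m - 7*sqrt(2))*(sqrt(2)*m + 1)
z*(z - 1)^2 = z^3 - 2*z^2 + z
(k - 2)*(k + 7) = k^2 + 5*k - 14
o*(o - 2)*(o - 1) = o^3 - 3*o^2 + 2*o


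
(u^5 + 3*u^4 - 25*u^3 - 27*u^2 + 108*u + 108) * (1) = u^5 + 3*u^4 - 25*u^3 - 27*u^2 + 108*u + 108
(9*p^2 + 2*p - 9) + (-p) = 9*p^2 + p - 9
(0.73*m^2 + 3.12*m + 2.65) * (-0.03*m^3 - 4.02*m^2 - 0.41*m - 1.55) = -0.0219*m^5 - 3.0282*m^4 - 12.9212*m^3 - 13.0637*m^2 - 5.9225*m - 4.1075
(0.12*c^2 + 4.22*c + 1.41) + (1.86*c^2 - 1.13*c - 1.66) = 1.98*c^2 + 3.09*c - 0.25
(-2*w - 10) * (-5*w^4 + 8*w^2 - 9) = 10*w^5 + 50*w^4 - 16*w^3 - 80*w^2 + 18*w + 90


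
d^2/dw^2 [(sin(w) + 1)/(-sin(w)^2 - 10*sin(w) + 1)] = (sin(w)^5 - 6*sin(w)^4 + 34*sin(w)^3 + 108*sin(w)^2 - 55*sin(w) - 222)/(10*sin(w) - cos(w)^2)^3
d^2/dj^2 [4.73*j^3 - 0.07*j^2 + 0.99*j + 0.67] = 28.38*j - 0.14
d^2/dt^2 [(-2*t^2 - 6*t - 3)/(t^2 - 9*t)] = 6*(-8*t^3 - 3*t^2 + 27*t - 81)/(t^3*(t^3 - 27*t^2 + 243*t - 729))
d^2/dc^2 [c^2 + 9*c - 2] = 2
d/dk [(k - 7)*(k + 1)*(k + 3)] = 3*k^2 - 6*k - 25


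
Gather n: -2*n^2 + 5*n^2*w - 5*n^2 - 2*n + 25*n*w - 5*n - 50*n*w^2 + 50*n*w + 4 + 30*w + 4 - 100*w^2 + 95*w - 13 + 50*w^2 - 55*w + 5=n^2*(5*w - 7) + n*(-50*w^2 + 75*w - 7) - 50*w^2 + 70*w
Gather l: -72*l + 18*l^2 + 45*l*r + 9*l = 18*l^2 + l*(45*r - 63)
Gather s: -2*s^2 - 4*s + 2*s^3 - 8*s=2*s^3 - 2*s^2 - 12*s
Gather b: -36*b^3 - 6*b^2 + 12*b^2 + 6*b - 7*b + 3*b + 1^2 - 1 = -36*b^3 + 6*b^2 + 2*b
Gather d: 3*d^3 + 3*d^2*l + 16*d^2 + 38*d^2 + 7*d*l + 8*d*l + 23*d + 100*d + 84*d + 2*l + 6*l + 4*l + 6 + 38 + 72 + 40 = 3*d^3 + d^2*(3*l + 54) + d*(15*l + 207) + 12*l + 156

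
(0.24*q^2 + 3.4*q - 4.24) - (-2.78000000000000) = 0.24*q^2 + 3.4*q - 1.46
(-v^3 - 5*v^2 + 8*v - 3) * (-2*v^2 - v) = 2*v^5 + 11*v^4 - 11*v^3 - 2*v^2 + 3*v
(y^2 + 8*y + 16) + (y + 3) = y^2 + 9*y + 19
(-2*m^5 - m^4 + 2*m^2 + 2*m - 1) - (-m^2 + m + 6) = -2*m^5 - m^4 + 3*m^2 + m - 7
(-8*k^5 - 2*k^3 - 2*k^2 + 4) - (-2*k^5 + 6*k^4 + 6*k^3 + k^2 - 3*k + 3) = -6*k^5 - 6*k^4 - 8*k^3 - 3*k^2 + 3*k + 1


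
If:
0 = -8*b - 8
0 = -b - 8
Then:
No Solution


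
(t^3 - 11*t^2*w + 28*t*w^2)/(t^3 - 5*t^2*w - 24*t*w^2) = (-t^2 + 11*t*w - 28*w^2)/(-t^2 + 5*t*w + 24*w^2)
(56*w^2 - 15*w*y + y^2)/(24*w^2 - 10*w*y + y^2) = (56*w^2 - 15*w*y + y^2)/(24*w^2 - 10*w*y + y^2)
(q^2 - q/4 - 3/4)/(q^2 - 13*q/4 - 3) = (q - 1)/(q - 4)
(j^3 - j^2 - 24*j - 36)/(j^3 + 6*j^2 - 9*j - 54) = (j^2 - 4*j - 12)/(j^2 + 3*j - 18)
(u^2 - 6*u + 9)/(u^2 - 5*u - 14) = (-u^2 + 6*u - 9)/(-u^2 + 5*u + 14)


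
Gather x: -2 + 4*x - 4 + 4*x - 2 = 8*x - 8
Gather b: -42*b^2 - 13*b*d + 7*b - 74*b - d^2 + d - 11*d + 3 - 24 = -42*b^2 + b*(-13*d - 67) - d^2 - 10*d - 21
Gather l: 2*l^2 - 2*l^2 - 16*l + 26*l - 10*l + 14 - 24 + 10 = 0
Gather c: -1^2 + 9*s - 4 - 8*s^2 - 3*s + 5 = -8*s^2 + 6*s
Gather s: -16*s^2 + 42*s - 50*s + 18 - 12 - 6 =-16*s^2 - 8*s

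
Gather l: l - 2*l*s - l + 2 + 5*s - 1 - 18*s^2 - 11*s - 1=-2*l*s - 18*s^2 - 6*s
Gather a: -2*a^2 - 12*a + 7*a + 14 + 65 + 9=-2*a^2 - 5*a + 88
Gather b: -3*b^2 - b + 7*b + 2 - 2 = -3*b^2 + 6*b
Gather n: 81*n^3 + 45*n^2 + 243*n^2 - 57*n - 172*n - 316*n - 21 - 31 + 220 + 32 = 81*n^3 + 288*n^2 - 545*n + 200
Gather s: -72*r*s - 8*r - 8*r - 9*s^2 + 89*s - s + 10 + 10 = -16*r - 9*s^2 + s*(88 - 72*r) + 20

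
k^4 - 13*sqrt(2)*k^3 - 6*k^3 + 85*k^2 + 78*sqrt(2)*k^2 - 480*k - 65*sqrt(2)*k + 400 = (k - 5)*(k - 1)*(k - 8*sqrt(2))*(k - 5*sqrt(2))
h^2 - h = h*(h - 1)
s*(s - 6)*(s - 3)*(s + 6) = s^4 - 3*s^3 - 36*s^2 + 108*s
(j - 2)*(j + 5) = j^2 + 3*j - 10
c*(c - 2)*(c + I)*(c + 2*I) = c^4 - 2*c^3 + 3*I*c^3 - 2*c^2 - 6*I*c^2 + 4*c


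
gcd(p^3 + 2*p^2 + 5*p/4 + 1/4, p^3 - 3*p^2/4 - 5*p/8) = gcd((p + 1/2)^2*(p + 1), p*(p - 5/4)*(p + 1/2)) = p + 1/2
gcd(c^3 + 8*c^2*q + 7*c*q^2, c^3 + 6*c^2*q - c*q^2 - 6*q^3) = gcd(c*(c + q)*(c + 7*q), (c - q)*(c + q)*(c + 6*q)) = c + q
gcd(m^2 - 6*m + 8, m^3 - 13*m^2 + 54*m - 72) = m - 4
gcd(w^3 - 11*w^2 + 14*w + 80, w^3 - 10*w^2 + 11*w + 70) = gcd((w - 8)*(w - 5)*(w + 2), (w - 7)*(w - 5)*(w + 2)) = w^2 - 3*w - 10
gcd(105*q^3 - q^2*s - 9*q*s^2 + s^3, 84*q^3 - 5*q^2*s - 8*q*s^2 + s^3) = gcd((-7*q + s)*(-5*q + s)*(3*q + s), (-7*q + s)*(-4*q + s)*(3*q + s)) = 21*q^2 + 4*q*s - s^2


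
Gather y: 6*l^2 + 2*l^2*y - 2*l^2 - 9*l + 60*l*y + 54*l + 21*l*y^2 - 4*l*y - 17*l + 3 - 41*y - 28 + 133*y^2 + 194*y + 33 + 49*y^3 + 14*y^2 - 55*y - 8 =4*l^2 + 28*l + 49*y^3 + y^2*(21*l + 147) + y*(2*l^2 + 56*l + 98)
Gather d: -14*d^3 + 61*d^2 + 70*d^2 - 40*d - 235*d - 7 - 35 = -14*d^3 + 131*d^2 - 275*d - 42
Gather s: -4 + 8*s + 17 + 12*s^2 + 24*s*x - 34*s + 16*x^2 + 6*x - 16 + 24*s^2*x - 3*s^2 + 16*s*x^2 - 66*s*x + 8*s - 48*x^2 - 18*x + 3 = s^2*(24*x + 9) + s*(16*x^2 - 42*x - 18) - 32*x^2 - 12*x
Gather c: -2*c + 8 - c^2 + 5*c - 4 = -c^2 + 3*c + 4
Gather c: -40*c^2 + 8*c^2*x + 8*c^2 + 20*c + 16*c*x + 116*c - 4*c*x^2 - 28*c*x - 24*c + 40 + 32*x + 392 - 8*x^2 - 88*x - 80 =c^2*(8*x - 32) + c*(-4*x^2 - 12*x + 112) - 8*x^2 - 56*x + 352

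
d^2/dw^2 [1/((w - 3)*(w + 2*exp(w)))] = 2*(-(w - 3)^2*(w + 2*exp(w))*exp(w) + (w - 3)^2*(2*exp(w) + 1)^2 + (w - 3)*(w + 2*exp(w))*(2*exp(w) + 1) + (w + 2*exp(w))^2)/((w - 3)^3*(w + 2*exp(w))^3)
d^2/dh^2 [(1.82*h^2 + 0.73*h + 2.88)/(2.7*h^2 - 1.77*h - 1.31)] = (28.03896*h^3 + 164.59524*h^2 - 67.08906*h + 41.279926)/(19.683*h^6 - 38.7099*h^5 - 3.27321*h^4 + 32.017707*h^3 + 1.588113*h^2 - 9.112491*h - 2.248091)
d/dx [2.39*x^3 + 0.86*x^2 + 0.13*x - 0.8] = 7.17*x^2 + 1.72*x + 0.13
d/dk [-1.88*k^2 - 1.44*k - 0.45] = -3.76*k - 1.44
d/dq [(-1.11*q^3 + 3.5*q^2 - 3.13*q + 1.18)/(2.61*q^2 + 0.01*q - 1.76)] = (-2.8971*q^4 - 0.0222000000000016*q^3 + 14.0651*q^2 - 18.4796*q + 5.497)/(6.8121*q^4 + 0.0522*q^3 - 9.1871*q^2 - 0.0352*q + 3.0976)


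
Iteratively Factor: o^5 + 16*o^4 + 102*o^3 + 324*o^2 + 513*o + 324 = (o + 3)*(o^4 + 13*o^3 + 63*o^2 + 135*o + 108) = (o + 3)*(o + 4)*(o^3 + 9*o^2 + 27*o + 27) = (o + 3)^2*(o + 4)*(o^2 + 6*o + 9) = (o + 3)^3*(o + 4)*(o + 3)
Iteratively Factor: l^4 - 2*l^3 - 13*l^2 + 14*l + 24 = (l - 2)*(l^3 - 13*l - 12) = (l - 4)*(l - 2)*(l^2 + 4*l + 3) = (l - 4)*(l - 2)*(l + 1)*(l + 3)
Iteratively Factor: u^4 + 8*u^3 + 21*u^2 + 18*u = (u)*(u^3 + 8*u^2 + 21*u + 18) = u*(u + 3)*(u^2 + 5*u + 6) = u*(u + 2)*(u + 3)*(u + 3)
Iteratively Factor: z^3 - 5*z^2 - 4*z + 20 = (z - 2)*(z^2 - 3*z - 10) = (z - 2)*(z + 2)*(z - 5)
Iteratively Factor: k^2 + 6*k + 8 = (k + 4)*(k + 2)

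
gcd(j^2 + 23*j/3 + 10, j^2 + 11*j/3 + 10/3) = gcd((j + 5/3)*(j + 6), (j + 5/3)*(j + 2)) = j + 5/3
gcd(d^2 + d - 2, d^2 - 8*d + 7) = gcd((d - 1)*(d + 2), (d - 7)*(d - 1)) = d - 1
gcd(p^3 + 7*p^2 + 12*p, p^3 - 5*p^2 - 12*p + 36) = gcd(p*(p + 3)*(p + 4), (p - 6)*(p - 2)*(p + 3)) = p + 3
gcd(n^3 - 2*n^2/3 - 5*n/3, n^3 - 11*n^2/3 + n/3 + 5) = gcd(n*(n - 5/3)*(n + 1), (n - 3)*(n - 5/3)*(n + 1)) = n^2 - 2*n/3 - 5/3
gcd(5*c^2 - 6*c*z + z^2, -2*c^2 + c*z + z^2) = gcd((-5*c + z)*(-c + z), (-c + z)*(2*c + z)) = -c + z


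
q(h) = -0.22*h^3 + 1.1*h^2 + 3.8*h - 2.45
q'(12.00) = -64.84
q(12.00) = -178.61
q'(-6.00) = -33.16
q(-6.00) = 61.87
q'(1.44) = 5.60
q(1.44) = 4.65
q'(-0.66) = 2.06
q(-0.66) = -4.42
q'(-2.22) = -4.34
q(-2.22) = -3.06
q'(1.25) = 5.52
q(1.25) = 3.59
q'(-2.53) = -5.99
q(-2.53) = -1.46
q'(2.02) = 5.55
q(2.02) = 7.90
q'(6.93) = -12.65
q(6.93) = 3.49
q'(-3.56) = -12.40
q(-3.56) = 7.89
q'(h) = -0.66*h^2 + 2.2*h + 3.8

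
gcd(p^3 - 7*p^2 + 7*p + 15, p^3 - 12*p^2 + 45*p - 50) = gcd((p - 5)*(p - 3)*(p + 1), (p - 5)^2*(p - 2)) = p - 5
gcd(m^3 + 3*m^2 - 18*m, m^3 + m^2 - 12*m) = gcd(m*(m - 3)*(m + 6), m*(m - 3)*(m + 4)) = m^2 - 3*m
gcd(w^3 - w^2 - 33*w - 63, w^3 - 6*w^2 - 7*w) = w - 7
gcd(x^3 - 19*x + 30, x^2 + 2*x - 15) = x^2 + 2*x - 15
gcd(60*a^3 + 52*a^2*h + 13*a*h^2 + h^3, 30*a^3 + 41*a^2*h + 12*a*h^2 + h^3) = 30*a^2 + 11*a*h + h^2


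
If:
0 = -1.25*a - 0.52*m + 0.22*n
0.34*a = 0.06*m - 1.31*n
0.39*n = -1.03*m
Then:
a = 0.00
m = 0.00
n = 0.00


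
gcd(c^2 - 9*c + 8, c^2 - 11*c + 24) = c - 8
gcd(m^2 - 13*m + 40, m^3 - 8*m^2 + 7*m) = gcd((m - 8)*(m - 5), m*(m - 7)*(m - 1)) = 1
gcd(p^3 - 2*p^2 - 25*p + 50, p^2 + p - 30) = p - 5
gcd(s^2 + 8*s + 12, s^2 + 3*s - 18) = s + 6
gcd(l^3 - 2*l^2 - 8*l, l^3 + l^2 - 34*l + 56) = l - 4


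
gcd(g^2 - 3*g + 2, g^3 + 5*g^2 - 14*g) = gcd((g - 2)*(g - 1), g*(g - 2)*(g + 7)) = g - 2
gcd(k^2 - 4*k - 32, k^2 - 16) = k + 4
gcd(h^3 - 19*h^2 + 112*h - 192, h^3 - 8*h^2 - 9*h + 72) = h^2 - 11*h + 24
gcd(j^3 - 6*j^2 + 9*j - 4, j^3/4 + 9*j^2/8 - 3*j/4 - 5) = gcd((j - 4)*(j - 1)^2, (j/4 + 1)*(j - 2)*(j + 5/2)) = 1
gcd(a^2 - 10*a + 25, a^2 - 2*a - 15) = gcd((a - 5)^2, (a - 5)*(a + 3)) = a - 5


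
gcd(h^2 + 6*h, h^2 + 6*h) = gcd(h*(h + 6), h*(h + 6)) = h^2 + 6*h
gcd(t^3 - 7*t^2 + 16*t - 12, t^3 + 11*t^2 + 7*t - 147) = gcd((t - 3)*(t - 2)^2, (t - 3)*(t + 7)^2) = t - 3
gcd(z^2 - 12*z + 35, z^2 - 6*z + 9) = 1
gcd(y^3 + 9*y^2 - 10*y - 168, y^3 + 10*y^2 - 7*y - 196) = y^2 + 3*y - 28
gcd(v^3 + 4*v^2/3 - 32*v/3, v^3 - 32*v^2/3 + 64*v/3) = v^2 - 8*v/3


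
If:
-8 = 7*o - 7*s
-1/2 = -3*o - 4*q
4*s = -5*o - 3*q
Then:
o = -277/378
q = 85/126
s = 155/378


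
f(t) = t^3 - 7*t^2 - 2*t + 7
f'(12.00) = 262.00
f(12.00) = 703.00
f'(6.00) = 22.00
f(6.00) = -41.00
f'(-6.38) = 209.43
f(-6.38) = -524.86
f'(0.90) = -12.17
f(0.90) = 0.26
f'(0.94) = -12.51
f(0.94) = -0.23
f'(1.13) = -13.99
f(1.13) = -2.76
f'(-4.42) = 118.49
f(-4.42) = -207.27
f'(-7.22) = 255.47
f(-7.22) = -719.83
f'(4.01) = -9.90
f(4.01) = -49.10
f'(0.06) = -2.83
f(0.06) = 6.86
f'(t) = 3*t^2 - 14*t - 2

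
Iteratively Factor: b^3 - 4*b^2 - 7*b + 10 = (b - 5)*(b^2 + b - 2) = (b - 5)*(b - 1)*(b + 2)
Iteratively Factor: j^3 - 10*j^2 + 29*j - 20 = (j - 1)*(j^2 - 9*j + 20) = (j - 5)*(j - 1)*(j - 4)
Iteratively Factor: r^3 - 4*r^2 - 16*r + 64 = (r - 4)*(r^2 - 16) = (r - 4)*(r + 4)*(r - 4)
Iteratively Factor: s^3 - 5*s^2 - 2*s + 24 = (s - 4)*(s^2 - s - 6) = (s - 4)*(s - 3)*(s + 2)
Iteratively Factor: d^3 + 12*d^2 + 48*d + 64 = (d + 4)*(d^2 + 8*d + 16) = (d + 4)^2*(d + 4)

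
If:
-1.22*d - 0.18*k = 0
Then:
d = -0.147540983606557*k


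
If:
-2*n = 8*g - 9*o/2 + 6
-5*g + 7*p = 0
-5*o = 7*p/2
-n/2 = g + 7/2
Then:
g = 32/25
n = -239/25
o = -16/25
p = 32/35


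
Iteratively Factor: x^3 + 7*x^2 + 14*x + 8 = (x + 2)*(x^2 + 5*x + 4) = (x + 1)*(x + 2)*(x + 4)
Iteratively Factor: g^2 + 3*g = (g)*(g + 3)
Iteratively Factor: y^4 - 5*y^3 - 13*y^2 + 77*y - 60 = (y - 1)*(y^3 - 4*y^2 - 17*y + 60) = (y - 5)*(y - 1)*(y^2 + y - 12) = (y - 5)*(y - 3)*(y - 1)*(y + 4)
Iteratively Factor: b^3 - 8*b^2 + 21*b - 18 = (b - 2)*(b^2 - 6*b + 9) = (b - 3)*(b - 2)*(b - 3)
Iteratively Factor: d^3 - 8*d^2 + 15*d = (d)*(d^2 - 8*d + 15) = d*(d - 3)*(d - 5)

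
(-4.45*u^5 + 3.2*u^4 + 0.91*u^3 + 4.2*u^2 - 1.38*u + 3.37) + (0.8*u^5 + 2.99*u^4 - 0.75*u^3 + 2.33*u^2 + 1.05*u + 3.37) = -3.65*u^5 + 6.19*u^4 + 0.16*u^3 + 6.53*u^2 - 0.33*u + 6.74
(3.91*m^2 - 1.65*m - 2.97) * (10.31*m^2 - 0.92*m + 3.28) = 40.3121*m^4 - 20.6087*m^3 - 16.2779*m^2 - 2.6796*m - 9.7416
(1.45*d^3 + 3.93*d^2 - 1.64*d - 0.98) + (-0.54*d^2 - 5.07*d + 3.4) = 1.45*d^3 + 3.39*d^2 - 6.71*d + 2.42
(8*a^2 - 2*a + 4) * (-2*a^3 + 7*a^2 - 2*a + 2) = -16*a^5 + 60*a^4 - 38*a^3 + 48*a^2 - 12*a + 8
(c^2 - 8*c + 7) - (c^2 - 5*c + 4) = 3 - 3*c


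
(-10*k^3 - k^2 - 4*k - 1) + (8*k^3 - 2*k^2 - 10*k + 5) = -2*k^3 - 3*k^2 - 14*k + 4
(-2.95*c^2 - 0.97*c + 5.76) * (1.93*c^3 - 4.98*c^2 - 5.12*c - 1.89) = -5.6935*c^5 + 12.8189*c^4 + 31.0514*c^3 - 18.1429*c^2 - 27.6579*c - 10.8864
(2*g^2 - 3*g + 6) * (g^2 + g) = 2*g^4 - g^3 + 3*g^2 + 6*g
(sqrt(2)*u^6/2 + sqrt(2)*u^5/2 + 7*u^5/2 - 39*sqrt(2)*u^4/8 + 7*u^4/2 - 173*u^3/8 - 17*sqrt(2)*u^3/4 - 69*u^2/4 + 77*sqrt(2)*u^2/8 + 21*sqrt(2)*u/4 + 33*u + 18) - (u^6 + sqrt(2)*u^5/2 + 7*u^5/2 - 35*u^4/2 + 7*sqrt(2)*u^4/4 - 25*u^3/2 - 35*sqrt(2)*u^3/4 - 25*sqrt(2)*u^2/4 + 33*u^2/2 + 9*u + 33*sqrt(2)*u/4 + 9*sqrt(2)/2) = -u^6 + sqrt(2)*u^6/2 - 53*sqrt(2)*u^4/8 + 21*u^4 - 73*u^3/8 + 9*sqrt(2)*u^3/2 - 135*u^2/4 + 127*sqrt(2)*u^2/8 - 3*sqrt(2)*u + 24*u - 9*sqrt(2)/2 + 18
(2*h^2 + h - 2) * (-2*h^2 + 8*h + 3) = -4*h^4 + 14*h^3 + 18*h^2 - 13*h - 6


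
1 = 1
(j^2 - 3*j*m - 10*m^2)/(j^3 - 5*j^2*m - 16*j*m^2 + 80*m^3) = (j + 2*m)/(j^2 - 16*m^2)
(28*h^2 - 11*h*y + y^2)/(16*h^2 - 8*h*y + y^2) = (-7*h + y)/(-4*h + y)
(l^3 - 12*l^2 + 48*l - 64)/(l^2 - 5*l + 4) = (l^2 - 8*l + 16)/(l - 1)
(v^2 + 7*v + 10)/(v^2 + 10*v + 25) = (v + 2)/(v + 5)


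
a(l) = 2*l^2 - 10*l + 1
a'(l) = 4*l - 10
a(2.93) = -11.13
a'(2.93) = 1.72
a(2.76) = -11.36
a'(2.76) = 1.04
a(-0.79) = 10.15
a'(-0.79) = -13.16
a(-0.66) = 8.47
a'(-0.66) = -12.64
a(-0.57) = 7.35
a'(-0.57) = -12.28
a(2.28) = -11.40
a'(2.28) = -0.88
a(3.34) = -10.09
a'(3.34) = 3.36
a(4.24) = -5.44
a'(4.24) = 6.96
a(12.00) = 169.00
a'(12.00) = 38.00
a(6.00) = 13.00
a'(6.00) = 14.00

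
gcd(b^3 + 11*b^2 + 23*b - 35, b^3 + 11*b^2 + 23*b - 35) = b^3 + 11*b^2 + 23*b - 35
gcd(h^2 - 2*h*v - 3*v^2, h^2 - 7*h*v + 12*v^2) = -h + 3*v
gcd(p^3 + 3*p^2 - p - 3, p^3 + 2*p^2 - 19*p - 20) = p + 1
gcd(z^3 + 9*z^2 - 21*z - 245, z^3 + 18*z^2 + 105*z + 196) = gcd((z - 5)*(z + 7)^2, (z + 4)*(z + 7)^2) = z^2 + 14*z + 49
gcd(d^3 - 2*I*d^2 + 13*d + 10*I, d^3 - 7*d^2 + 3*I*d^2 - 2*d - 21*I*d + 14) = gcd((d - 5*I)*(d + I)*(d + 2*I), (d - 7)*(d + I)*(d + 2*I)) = d^2 + 3*I*d - 2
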